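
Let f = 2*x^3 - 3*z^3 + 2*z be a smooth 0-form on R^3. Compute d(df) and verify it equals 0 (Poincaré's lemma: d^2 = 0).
d(df) = 0

Step 1: df = sum_i (∂f/∂x_i) dx_i = (6*x^2) dx + (0) dy + (2 - 9*z^2) dz.
Step 2: Apply d again. Using the 1-form formula, the coefficient of dx ∧ dy in d(df) is ∂^2 f/∂x ∂y - ∂^2 f/∂y ∂x = (0) - (0) = 0 (equality of mixed partials for smooth f).
Similarly for dx ∧ dz and dy ∧ dz — all coefficients vanish. So d(df) = 0.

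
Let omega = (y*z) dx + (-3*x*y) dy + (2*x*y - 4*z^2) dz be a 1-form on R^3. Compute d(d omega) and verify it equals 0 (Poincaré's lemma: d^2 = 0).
d(d omega) = 0

Step 1: d omega = sum_{i<j} (∂f_j/∂x_i - ∂f_i/∂x_j) dx_i ∧ dx_j:
  coeff of dx ∧ dy: -3*y - z
  coeff of dx ∧ dz: y
  coeff of dy ∧ dz: 2*x
Step 2: Apply d again to each 2-form coefficient. The only possible 3-form in R^3 is dx ∧ dy ∧ dz, with coefficient
  ∂(coeff of dy∧dz)/∂x - ∂(coeff of dx∧dz)/∂y + ∂(coeff of dx∧dy)/∂z
  = ∂/∂x (2*x) - ∂/∂y (y) + ∂/∂z (-3*y - z).
Each of these terms simplifies to sums of mixed partials that cancel in pairs. The result is 0 (by equality of mixed partials for smooth functions — Schwarz / Clairaut).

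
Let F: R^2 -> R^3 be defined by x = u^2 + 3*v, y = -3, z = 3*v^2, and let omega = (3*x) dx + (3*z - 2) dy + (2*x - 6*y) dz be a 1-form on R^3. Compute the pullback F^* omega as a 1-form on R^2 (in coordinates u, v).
F^* omega = (6*u*(u^2 + 3*v)) du + (12*u^2*v + 9*u^2 + 36*v^2 + 135*v) dv

Using F^*(f dg) = (f ∘ F) d(g ∘ F), substitute each coordinate x_i by F_i(u, v) in f_i, and replace dx_i by d F_i = (∂F_i/∂u) du + (∂F_i/∂v) dv.
  For the x component: f_1(F) = 3*u^2 + 9*v; d F_1 = (2*u) du + (3) dv
  For the y component: f_2(F) = 9*v^2 - 2; d F_2 = (0) du + (0) dv
  For the z component: f_3(F) = 2*u^2 + 6*v + 18; d F_3 = (0) du + (6*v) dv
Combining and collecting du, dv coefficients:
  coeff of du: 6*u*(u^2 + 3*v)
  coeff of dv: 12*u^2*v + 9*u^2 + 36*v^2 + 135*v
F^* omega = (6*u*(u^2 + 3*v)) du + (12*u^2*v + 9*u^2 + 36*v^2 + 135*v) dv.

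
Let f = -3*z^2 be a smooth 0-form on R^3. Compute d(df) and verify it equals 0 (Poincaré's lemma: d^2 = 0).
d(df) = 0

Step 1: df = sum_i (∂f/∂x_i) dx_i = (0) dx + (0) dy + (-6*z) dz.
Step 2: Apply d again. Using the 1-form formula, the coefficient of dx ∧ dy in d(df) is ∂^2 f/∂x ∂y - ∂^2 f/∂y ∂x = (0) - (0) = 0 (equality of mixed partials for smooth f).
Similarly for dx ∧ dz and dy ∧ dz — all coefficients vanish. So d(df) = 0.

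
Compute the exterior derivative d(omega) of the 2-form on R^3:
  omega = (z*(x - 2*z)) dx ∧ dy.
d(omega) = (x - 4*z) dx ∧ dy ∧ dz

For a 2-form omega = sum_{i<j} g_{ij} dx_i ∧ dx_j, the exterior derivative is
  d(omega) = sum_{i<j} d(g_{ij}) ∧ dx_i ∧ dx_j = sum_{i<j, k} (∂g_{ij}/∂x_k) dx_k ∧ dx_i ∧ dx_j.
Expand each term, using dx_k ∧ dx_i ∧ dx_j = sgn(permutation) dx_{(a)} ∧ dx_{(b)} ∧ dx_{(c)} with (a < b < c) sorted:
  d(z*(x - 2*z)) includes (∂/∂z)(z*(x - 2*z)) dz = (x - 4*z) dz, which multiplied by dx ∧ dy gives (x - 4*z) dx ∧ dy ∧ dz
Collecting like 3-forms: d(omega) = (x - 4*z) dx ∧ dy ∧ dz.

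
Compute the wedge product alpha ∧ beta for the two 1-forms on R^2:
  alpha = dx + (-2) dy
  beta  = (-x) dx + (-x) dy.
alpha ∧ beta = (-3*x) dx ∧ dy

Distribute the wedge, using dx_i ∧ dx_j = -dx_j ∧ dx_i and dx_i ∧ dx_i = 0. For each pair (i, j) with i < j, the coefficient of dx_i ∧ dx_j in alpha ∧ beta is (alpha_i * beta_j - alpha_j * beta_i). Collecting: alpha ∧ beta = (-3*x) dx ∧ dy.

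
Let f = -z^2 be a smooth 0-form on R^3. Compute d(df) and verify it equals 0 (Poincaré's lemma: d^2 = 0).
d(df) = 0

Step 1: df = sum_i (∂f/∂x_i) dx_i = (0) dx + (0) dy + (-2*z) dz.
Step 2: Apply d again. Using the 1-form formula, the coefficient of dx ∧ dy in d(df) is ∂^2 f/∂x ∂y - ∂^2 f/∂y ∂x = (0) - (0) = 0 (equality of mixed partials for smooth f).
Similarly for dx ∧ dz and dy ∧ dz — all coefficients vanish. So d(df) = 0.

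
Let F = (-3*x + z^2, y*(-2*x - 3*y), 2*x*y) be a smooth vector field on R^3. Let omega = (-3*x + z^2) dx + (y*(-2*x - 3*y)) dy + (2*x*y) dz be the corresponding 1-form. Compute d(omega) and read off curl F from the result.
d(omega) = (2*x) dy ∧ dz + (-2*y + 2*z) dz ∧ dx + (-2*y) dx ∧ dy; curl F = (2*x, -2*y + 2*z, -2*y)

d omega = sum_{i<j} (∂f_j/∂x_i - ∂f_i/∂x_j) dx_i ∧ dx_j. Under the identification (dy ∧ dz, dz ∧ dx, dx ∧ dy) ↔ (e_x, e_y, e_z), the coefficients are exactly the components of curl F. Compute:
  ∂R/∂y - ∂Q/∂z = (2*x) - (0) = 2*x
  ∂P/∂z - ∂R/∂x = (2*z) - (2*y) = -2*y + 2*z
  ∂Q/∂x - ∂P/∂y = (-2*y) - (0) = -2*y.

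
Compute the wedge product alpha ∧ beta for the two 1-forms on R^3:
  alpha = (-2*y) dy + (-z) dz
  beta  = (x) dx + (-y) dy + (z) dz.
alpha ∧ beta = (2*x*y) dx ∧ dy + (-3*y*z) dy ∧ dz + (x*z) dx ∧ dz

Distribute the wedge, using dx_i ∧ dx_j = -dx_j ∧ dx_i and dx_i ∧ dx_i = 0. For each pair (i, j) with i < j, the coefficient of dx_i ∧ dx_j in alpha ∧ beta is (alpha_i * beta_j - alpha_j * beta_i). Collecting: alpha ∧ beta = (2*x*y) dx ∧ dy + (-3*y*z) dy ∧ dz + (x*z) dx ∧ dz.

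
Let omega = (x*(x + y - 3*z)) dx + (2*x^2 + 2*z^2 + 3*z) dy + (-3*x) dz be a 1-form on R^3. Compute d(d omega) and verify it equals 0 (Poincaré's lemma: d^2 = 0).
d(d omega) = 0

Step 1: d omega = sum_{i<j} (∂f_j/∂x_i - ∂f_i/∂x_j) dx_i ∧ dx_j:
  coeff of dx ∧ dy: 3*x
  coeff of dx ∧ dz: 3*x - 3
  coeff of dy ∧ dz: -4*z - 3
Step 2: Apply d again to each 2-form coefficient. The only possible 3-form in R^3 is dx ∧ dy ∧ dz, with coefficient
  ∂(coeff of dy∧dz)/∂x - ∂(coeff of dx∧dz)/∂y + ∂(coeff of dx∧dy)/∂z
  = ∂/∂x (-4*z - 3) - ∂/∂y (3*x - 3) + ∂/∂z (3*x).
Each of these terms simplifies to sums of mixed partials that cancel in pairs. The result is 0 (by equality of mixed partials for smooth functions — Schwarz / Clairaut).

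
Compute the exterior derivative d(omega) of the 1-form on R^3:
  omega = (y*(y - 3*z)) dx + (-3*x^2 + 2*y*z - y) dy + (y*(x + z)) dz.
d(omega) = (-6*x - 2*y + 3*z) dx ∧ dy + (4*y) dx ∧ dz + (x - 2*y + z) dy ∧ dz

For a 1-form omega = sum_i f_i dx_i, the exterior derivative is
  d(omega) = sum_{i < j} (∂f_j/∂x_i - ∂f_i/∂x_j) dx_i ∧ dx_j.
  coefficient of dx ∧ dy: ∂f_2/∂x - ∂f_1/∂y = ∂(-3*x^2 + 2*y*z - y)/∂x - ∂(y*(y - 3*z))/∂y = -6*x - 2*y + 3*z
  coefficient of dx ∧ dz: ∂f_3/∂x - ∂f_1/∂z = ∂(y*(x + z))/∂x - ∂(y*(y - 3*z))/∂z = 4*y
  coefficient of dy ∧ dz: ∂f_3/∂y - ∂f_2/∂z = ∂(y*(x + z))/∂y - ∂(-3*x^2 + 2*y*z - y)/∂z = x - 2*y + z
Assembling: d(omega) = (-6*x - 2*y + 3*z) dx ∧ dy + (4*y) dx ∧ dz + (x - 2*y + z) dy ∧ dz.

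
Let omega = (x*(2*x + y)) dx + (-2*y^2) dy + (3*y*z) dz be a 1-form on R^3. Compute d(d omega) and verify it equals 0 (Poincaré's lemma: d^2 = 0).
d(d omega) = 0

Step 1: d omega = sum_{i<j} (∂f_j/∂x_i - ∂f_i/∂x_j) dx_i ∧ dx_j:
  coeff of dx ∧ dy: -x
  coeff of dx ∧ dz: 0
  coeff of dy ∧ dz: 3*z
Step 2: Apply d again to each 2-form coefficient. The only possible 3-form in R^3 is dx ∧ dy ∧ dz, with coefficient
  ∂(coeff of dy∧dz)/∂x - ∂(coeff of dx∧dz)/∂y + ∂(coeff of dx∧dy)/∂z
  = ∂/∂x (3*z) - ∂/∂y (0) + ∂/∂z (-x).
Each of these terms simplifies to sums of mixed partials that cancel in pairs. The result is 0 (by equality of mixed partials for smooth functions — Schwarz / Clairaut).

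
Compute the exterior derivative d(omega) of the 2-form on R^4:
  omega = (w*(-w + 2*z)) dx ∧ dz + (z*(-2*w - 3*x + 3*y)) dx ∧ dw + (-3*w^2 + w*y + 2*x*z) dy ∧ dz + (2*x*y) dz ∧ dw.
d(omega) = (3*x - y + 2*z) dx ∧ dz ∧ dw + (-3*z) dx ∧ dy ∧ dw + (2*z) dx ∧ dy ∧ dz + (-6*w + 2*x + y) dy ∧ dz ∧ dw

For a 2-form omega = sum_{i<j} g_{ij} dx_i ∧ dx_j, the exterior derivative is
  d(omega) = sum_{i<j} d(g_{ij}) ∧ dx_i ∧ dx_j = sum_{i<j, k} (∂g_{ij}/∂x_k) dx_k ∧ dx_i ∧ dx_j.
Expand each term, using dx_k ∧ dx_i ∧ dx_j = sgn(permutation) dx_{(a)} ∧ dx_{(b)} ∧ dx_{(c)} with (a < b < c) sorted:
  d(w*(-w + 2*z)) includes (∂/∂w)(w*(-w + 2*z)) dw = (-2*w + 2*z) dw, which multiplied by dx ∧ dz gives (-2*w + 2*z) dx ∧ dz ∧ dw
  d(z*(-2*w - 3*x + 3*y)) includes (∂/∂y)(z*(-2*w - 3*x + 3*y)) dy = (3*z) dy, which multiplied by dx ∧ dw gives (-3*z) dx ∧ dy ∧ dw
  d(z*(-2*w - 3*x + 3*y)) includes (∂/∂z)(z*(-2*w - 3*x + 3*y)) dz = (-2*w - 3*x + 3*y) dz, which multiplied by dx ∧ dw gives (2*w + 3*x - 3*y) dx ∧ dz ∧ dw
  d(-3*w^2 + w*y + 2*x*z) includes (∂/∂x)(-3*w^2 + w*y + 2*x*z) dx = (2*z) dx, which multiplied by dy ∧ dz gives (2*z) dx ∧ dy ∧ dz
  d(-3*w^2 + w*y + 2*x*z) includes (∂/∂w)(-3*w^2 + w*y + 2*x*z) dw = (-6*w + y) dw, which multiplied by dy ∧ dz gives (-6*w + y) dy ∧ dz ∧ dw
  d(2*x*y) includes (∂/∂x)(2*x*y) dx = (2*y) dx, which multiplied by dz ∧ dw gives (2*y) dx ∧ dz ∧ dw
  d(2*x*y) includes (∂/∂y)(2*x*y) dy = (2*x) dy, which multiplied by dz ∧ dw gives (2*x) dy ∧ dz ∧ dw
Collecting like 3-forms: d(omega) = (3*x - y + 2*z) dx ∧ dz ∧ dw + (-3*z) dx ∧ dy ∧ dw + (2*z) dx ∧ dy ∧ dz + (-6*w + 2*x + y) dy ∧ dz ∧ dw.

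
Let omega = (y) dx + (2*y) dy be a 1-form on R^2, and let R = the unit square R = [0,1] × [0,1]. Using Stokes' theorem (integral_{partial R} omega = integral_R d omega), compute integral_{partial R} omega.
integral_(partial R) omega = -1

Stokes: integral_partial_R omega = integral_R d omega with d omega = (∂Q/∂x - ∂P/∂y) dx ∧ dy.
  ∂Q/∂x = 0
  ∂P/∂y = 1
  integrand = ∂Q/∂x - ∂P/∂y = -1.
Integrating over R: integral_0^1 integral_0^1 (-1) dx dy = -1.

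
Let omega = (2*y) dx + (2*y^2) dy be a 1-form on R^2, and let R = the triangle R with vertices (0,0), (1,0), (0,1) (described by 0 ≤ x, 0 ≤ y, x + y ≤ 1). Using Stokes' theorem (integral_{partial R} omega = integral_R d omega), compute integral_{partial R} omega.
integral_(partial R) omega = -1

Stokes: integral_partial_R omega = integral_R d omega with d omega = (∂Q/∂x - ∂P/∂y) dx ∧ dy.
  ∂Q/∂x = 0
  ∂P/∂y = 2
  integrand = ∂Q/∂x - ∂P/∂y = -2.
Integrating over R: integral_0^1 integral_0^{1-x} (-2) dy dx = -1.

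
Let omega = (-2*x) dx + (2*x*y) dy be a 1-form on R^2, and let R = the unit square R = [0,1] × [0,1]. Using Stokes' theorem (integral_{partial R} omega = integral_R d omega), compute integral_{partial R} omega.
integral_(partial R) omega = 1

Stokes: integral_partial_R omega = integral_R d omega with d omega = (∂Q/∂x - ∂P/∂y) dx ∧ dy.
  ∂Q/∂x = 2*y
  ∂P/∂y = 0
  integrand = ∂Q/∂x - ∂P/∂y = 2*y.
Integrating over R: integral_0^1 integral_0^1 (2*y) dx dy = 1.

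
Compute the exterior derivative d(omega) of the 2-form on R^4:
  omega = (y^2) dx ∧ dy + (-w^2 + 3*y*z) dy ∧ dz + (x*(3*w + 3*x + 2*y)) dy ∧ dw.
d(omega) = (-2*w) dy ∧ dz ∧ dw + (3*w + 6*x + 2*y) dx ∧ dy ∧ dw

For a 2-form omega = sum_{i<j} g_{ij} dx_i ∧ dx_j, the exterior derivative is
  d(omega) = sum_{i<j} d(g_{ij}) ∧ dx_i ∧ dx_j = sum_{i<j, k} (∂g_{ij}/∂x_k) dx_k ∧ dx_i ∧ dx_j.
Expand each term, using dx_k ∧ dx_i ∧ dx_j = sgn(permutation) dx_{(a)} ∧ dx_{(b)} ∧ dx_{(c)} with (a < b < c) sorted:
  d(-w^2 + 3*y*z) includes (∂/∂w)(-w^2 + 3*y*z) dw = (-2*w) dw, which multiplied by dy ∧ dz gives (-2*w) dy ∧ dz ∧ dw
  d(x*(3*w + 3*x + 2*y)) includes (∂/∂x)(x*(3*w + 3*x + 2*y)) dx = (3*w + 6*x + 2*y) dx, which multiplied by dy ∧ dw gives (3*w + 6*x + 2*y) dx ∧ dy ∧ dw
Collecting like 3-forms: d(omega) = (-2*w) dy ∧ dz ∧ dw + (3*w + 6*x + 2*y) dx ∧ dy ∧ dw.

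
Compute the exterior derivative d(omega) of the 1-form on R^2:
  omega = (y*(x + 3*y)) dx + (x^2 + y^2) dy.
d(omega) = (x - 6*y) dx ∧ dy

For a 1-form omega = sum_i f_i dx_i, the exterior derivative is
  d(omega) = sum_{i < j} (∂f_j/∂x_i - ∂f_i/∂x_j) dx_i ∧ dx_j.
  coefficient of dx ∧ dy: ∂f_2/∂x - ∂f_1/∂y = ∂(x^2 + y^2)/∂x - ∂(y*(x + 3*y))/∂y = x - 6*y
Assembling: d(omega) = (x - 6*y) dx ∧ dy.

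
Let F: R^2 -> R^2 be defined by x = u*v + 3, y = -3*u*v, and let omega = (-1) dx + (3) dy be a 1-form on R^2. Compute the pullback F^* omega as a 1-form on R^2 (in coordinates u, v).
F^* omega = (-10*v) du + (-10*u) dv

Using F^*(f dg) = (f ∘ F) d(g ∘ F), substitute each coordinate x_i by F_i(u, v) in f_i, and replace dx_i by d F_i = (∂F_i/∂u) du + (∂F_i/∂v) dv.
  For the x component: f_1(F) = -1; d F_1 = (v) du + (u) dv
  For the y component: f_2(F) = 3; d F_2 = (-3*v) du + (-3*u) dv
Combining and collecting du, dv coefficients:
  coeff of du: -10*v
  coeff of dv: -10*u
F^* omega = (-10*v) du + (-10*u) dv.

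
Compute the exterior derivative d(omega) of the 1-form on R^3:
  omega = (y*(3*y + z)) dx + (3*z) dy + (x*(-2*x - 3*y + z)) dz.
d(omega) = (-6*y - z) dx ∧ dy + (-4*x - 4*y + z) dx ∧ dz + (-3*x - 3) dy ∧ dz

For a 1-form omega = sum_i f_i dx_i, the exterior derivative is
  d(omega) = sum_{i < j} (∂f_j/∂x_i - ∂f_i/∂x_j) dx_i ∧ dx_j.
  coefficient of dx ∧ dy: ∂f_2/∂x - ∂f_1/∂y = ∂(3*z)/∂x - ∂(y*(3*y + z))/∂y = -6*y - z
  coefficient of dx ∧ dz: ∂f_3/∂x - ∂f_1/∂z = ∂(x*(-2*x - 3*y + z))/∂x - ∂(y*(3*y + z))/∂z = -4*x - 4*y + z
  coefficient of dy ∧ dz: ∂f_3/∂y - ∂f_2/∂z = ∂(x*(-2*x - 3*y + z))/∂y - ∂(3*z)/∂z = -3*x - 3
Assembling: d(omega) = (-6*y - z) dx ∧ dy + (-4*x - 4*y + z) dx ∧ dz + (-3*x - 3) dy ∧ dz.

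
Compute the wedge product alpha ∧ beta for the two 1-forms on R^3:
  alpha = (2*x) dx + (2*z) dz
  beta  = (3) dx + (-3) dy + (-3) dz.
alpha ∧ beta = (-6*x) dx ∧ dy + (-6*x - 6*z) dx ∧ dz + (6*z) dy ∧ dz

Distribute the wedge, using dx_i ∧ dx_j = -dx_j ∧ dx_i and dx_i ∧ dx_i = 0. For each pair (i, j) with i < j, the coefficient of dx_i ∧ dx_j in alpha ∧ beta is (alpha_i * beta_j - alpha_j * beta_i). Collecting: alpha ∧ beta = (-6*x) dx ∧ dy + (-6*x - 6*z) dx ∧ dz + (6*z) dy ∧ dz.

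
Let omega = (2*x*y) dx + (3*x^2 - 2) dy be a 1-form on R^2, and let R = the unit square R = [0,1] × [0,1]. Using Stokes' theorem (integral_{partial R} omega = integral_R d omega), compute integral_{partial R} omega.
integral_(partial R) omega = 2

Stokes: integral_partial_R omega = integral_R d omega with d omega = (∂Q/∂x - ∂P/∂y) dx ∧ dy.
  ∂Q/∂x = 6*x
  ∂P/∂y = 2*x
  integrand = ∂Q/∂x - ∂P/∂y = 4*x.
Integrating over R: integral_0^1 integral_0^1 (4*x) dx dy = 2.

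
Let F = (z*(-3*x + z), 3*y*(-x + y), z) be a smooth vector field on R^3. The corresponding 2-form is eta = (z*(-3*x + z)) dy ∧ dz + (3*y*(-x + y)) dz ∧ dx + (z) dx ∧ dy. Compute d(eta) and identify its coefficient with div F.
d(eta) = (-3*x + 6*y - 3*z + 1) dx ∧ dy ∧ dz; div F = -3*x + 6*y - 3*z + 1

For a 2-form in R^3 of the form above, applying d gives a 3-form with coefficient ∂P/∂x + ∂Q/∂y + ∂R/∂z:
  ∂P/∂x = -3*z
  ∂Q/∂y = -3*x + 6*y
  ∂R/∂z = 1
Sum = -3*x + 6*y - 3*z + 1, which is exactly div F.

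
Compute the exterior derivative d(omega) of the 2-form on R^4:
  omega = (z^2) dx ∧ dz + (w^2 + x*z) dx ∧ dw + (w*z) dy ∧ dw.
d(omega) = (-x) dx ∧ dz ∧ dw + (-w) dy ∧ dz ∧ dw

For a 2-form omega = sum_{i<j} g_{ij} dx_i ∧ dx_j, the exterior derivative is
  d(omega) = sum_{i<j} d(g_{ij}) ∧ dx_i ∧ dx_j = sum_{i<j, k} (∂g_{ij}/∂x_k) dx_k ∧ dx_i ∧ dx_j.
Expand each term, using dx_k ∧ dx_i ∧ dx_j = sgn(permutation) dx_{(a)} ∧ dx_{(b)} ∧ dx_{(c)} with (a < b < c) sorted:
  d(w^2 + x*z) includes (∂/∂z)(w^2 + x*z) dz = (x) dz, which multiplied by dx ∧ dw gives (-x) dx ∧ dz ∧ dw
  d(w*z) includes (∂/∂z)(w*z) dz = (w) dz, which multiplied by dy ∧ dw gives (-w) dy ∧ dz ∧ dw
Collecting like 3-forms: d(omega) = (-x) dx ∧ dz ∧ dw + (-w) dy ∧ dz ∧ dw.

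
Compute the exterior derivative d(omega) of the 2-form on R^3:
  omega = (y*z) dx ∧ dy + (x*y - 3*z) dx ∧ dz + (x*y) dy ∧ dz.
d(omega) = (-x + 2*y) dx ∧ dy ∧ dz

For a 2-form omega = sum_{i<j} g_{ij} dx_i ∧ dx_j, the exterior derivative is
  d(omega) = sum_{i<j} d(g_{ij}) ∧ dx_i ∧ dx_j = sum_{i<j, k} (∂g_{ij}/∂x_k) dx_k ∧ dx_i ∧ dx_j.
Expand each term, using dx_k ∧ dx_i ∧ dx_j = sgn(permutation) dx_{(a)} ∧ dx_{(b)} ∧ dx_{(c)} with (a < b < c) sorted:
  d(y*z) includes (∂/∂z)(y*z) dz = (y) dz, which multiplied by dx ∧ dy gives (y) dx ∧ dy ∧ dz
  d(x*y - 3*z) includes (∂/∂y)(x*y - 3*z) dy = (x) dy, which multiplied by dx ∧ dz gives (-x) dx ∧ dy ∧ dz
  d(x*y) includes (∂/∂x)(x*y) dx = (y) dx, which multiplied by dy ∧ dz gives (y) dx ∧ dy ∧ dz
Collecting like 3-forms: d(omega) = (-x + 2*y) dx ∧ dy ∧ dz.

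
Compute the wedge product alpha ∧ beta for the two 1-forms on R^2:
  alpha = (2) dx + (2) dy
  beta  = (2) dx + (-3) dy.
alpha ∧ beta = (-10) dx ∧ dy

Distribute the wedge, using dx_i ∧ dx_j = -dx_j ∧ dx_i and dx_i ∧ dx_i = 0. For each pair (i, j) with i < j, the coefficient of dx_i ∧ dx_j in alpha ∧ beta is (alpha_i * beta_j - alpha_j * beta_i). Collecting: alpha ∧ beta = (-10) dx ∧ dy.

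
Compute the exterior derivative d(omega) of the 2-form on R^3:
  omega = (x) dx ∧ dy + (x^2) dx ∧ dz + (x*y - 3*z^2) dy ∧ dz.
d(omega) = (y) dx ∧ dy ∧ dz

For a 2-form omega = sum_{i<j} g_{ij} dx_i ∧ dx_j, the exterior derivative is
  d(omega) = sum_{i<j} d(g_{ij}) ∧ dx_i ∧ dx_j = sum_{i<j, k} (∂g_{ij}/∂x_k) dx_k ∧ dx_i ∧ dx_j.
Expand each term, using dx_k ∧ dx_i ∧ dx_j = sgn(permutation) dx_{(a)} ∧ dx_{(b)} ∧ dx_{(c)} with (a < b < c) sorted:
  d(x*y - 3*z^2) includes (∂/∂x)(x*y - 3*z^2) dx = (y) dx, which multiplied by dy ∧ dz gives (y) dx ∧ dy ∧ dz
Collecting like 3-forms: d(omega) = (y) dx ∧ dy ∧ dz.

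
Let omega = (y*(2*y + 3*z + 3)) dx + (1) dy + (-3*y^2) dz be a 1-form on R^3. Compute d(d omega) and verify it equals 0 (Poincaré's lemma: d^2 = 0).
d(d omega) = 0

Step 1: d omega = sum_{i<j} (∂f_j/∂x_i - ∂f_i/∂x_j) dx_i ∧ dx_j:
  coeff of dx ∧ dy: -4*y - 3*z - 3
  coeff of dx ∧ dz: -3*y
  coeff of dy ∧ dz: -6*y
Step 2: Apply d again to each 2-form coefficient. The only possible 3-form in R^3 is dx ∧ dy ∧ dz, with coefficient
  ∂(coeff of dy∧dz)/∂x - ∂(coeff of dx∧dz)/∂y + ∂(coeff of dx∧dy)/∂z
  = ∂/∂x (-6*y) - ∂/∂y (-3*y) + ∂/∂z (-4*y - 3*z - 3).
Each of these terms simplifies to sums of mixed partials that cancel in pairs. The result is 0 (by equality of mixed partials for smooth functions — Schwarz / Clairaut).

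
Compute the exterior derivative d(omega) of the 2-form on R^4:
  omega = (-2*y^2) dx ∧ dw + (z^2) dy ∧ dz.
d(omega) = (4*y) dx ∧ dy ∧ dw

For a 2-form omega = sum_{i<j} g_{ij} dx_i ∧ dx_j, the exterior derivative is
  d(omega) = sum_{i<j} d(g_{ij}) ∧ dx_i ∧ dx_j = sum_{i<j, k} (∂g_{ij}/∂x_k) dx_k ∧ dx_i ∧ dx_j.
Expand each term, using dx_k ∧ dx_i ∧ dx_j = sgn(permutation) dx_{(a)} ∧ dx_{(b)} ∧ dx_{(c)} with (a < b < c) sorted:
  d(-2*y^2) includes (∂/∂y)(-2*y^2) dy = (-4*y) dy, which multiplied by dx ∧ dw gives (4*y) dx ∧ dy ∧ dw
Collecting like 3-forms: d(omega) = (4*y) dx ∧ dy ∧ dw.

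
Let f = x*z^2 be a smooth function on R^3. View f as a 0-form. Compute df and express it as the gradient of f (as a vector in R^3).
df = (z^2) dx + (0) dy + (2*x*z) dz; grad f = (z^2, 0, 2*x*z)

For a 0-form f, d f = (∂f/∂x) dx + (∂f/∂y) dy + (∂f/∂z) dz. The components of the vector representation are exactly the entries of grad f in Cartesian coordinates:
  ∂f/∂x = z^2
  ∂f/∂y = 0
  ∂f/∂z = 2*x*z.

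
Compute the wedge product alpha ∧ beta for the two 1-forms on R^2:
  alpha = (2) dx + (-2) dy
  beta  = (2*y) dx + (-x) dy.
alpha ∧ beta = (-2*x + 4*y) dx ∧ dy

Distribute the wedge, using dx_i ∧ dx_j = -dx_j ∧ dx_i and dx_i ∧ dx_i = 0. For each pair (i, j) with i < j, the coefficient of dx_i ∧ dx_j in alpha ∧ beta is (alpha_i * beta_j - alpha_j * beta_i). Collecting: alpha ∧ beta = (-2*x + 4*y) dx ∧ dy.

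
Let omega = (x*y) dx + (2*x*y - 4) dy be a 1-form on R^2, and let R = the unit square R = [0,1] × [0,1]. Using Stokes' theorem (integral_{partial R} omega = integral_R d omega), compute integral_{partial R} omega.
integral_(partial R) omega = 1/2

Stokes: integral_partial_R omega = integral_R d omega with d omega = (∂Q/∂x - ∂P/∂y) dx ∧ dy.
  ∂Q/∂x = 2*y
  ∂P/∂y = x
  integrand = ∂Q/∂x - ∂P/∂y = -x + 2*y.
Integrating over R: integral_0^1 integral_0^1 (-x + 2*y) dx dy = 1/2.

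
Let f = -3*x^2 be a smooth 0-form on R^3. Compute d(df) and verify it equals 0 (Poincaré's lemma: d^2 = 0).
d(df) = 0

Step 1: df = sum_i (∂f/∂x_i) dx_i = (-6*x) dx + (0) dy + (0) dz.
Step 2: Apply d again. Using the 1-form formula, the coefficient of dx ∧ dy in d(df) is ∂^2 f/∂x ∂y - ∂^2 f/∂y ∂x = (0) - (0) = 0 (equality of mixed partials for smooth f).
Similarly for dx ∧ dz and dy ∧ dz — all coefficients vanish. So d(df) = 0.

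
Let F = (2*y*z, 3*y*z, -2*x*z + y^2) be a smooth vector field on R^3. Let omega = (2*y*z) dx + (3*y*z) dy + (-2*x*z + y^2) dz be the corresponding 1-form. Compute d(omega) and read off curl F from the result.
d(omega) = (-y) dy ∧ dz + (2*y + 2*z) dz ∧ dx + (-2*z) dx ∧ dy; curl F = (-y, 2*y + 2*z, -2*z)

d omega = sum_{i<j} (∂f_j/∂x_i - ∂f_i/∂x_j) dx_i ∧ dx_j. Under the identification (dy ∧ dz, dz ∧ dx, dx ∧ dy) ↔ (e_x, e_y, e_z), the coefficients are exactly the components of curl F. Compute:
  ∂R/∂y - ∂Q/∂z = (2*y) - (3*y) = -y
  ∂P/∂z - ∂R/∂x = (2*y) - (-2*z) = 2*y + 2*z
  ∂Q/∂x - ∂P/∂y = (0) - (2*z) = -2*z.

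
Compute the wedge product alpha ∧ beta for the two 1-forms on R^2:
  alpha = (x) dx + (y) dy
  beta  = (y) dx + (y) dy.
alpha ∧ beta = (y*(x - y)) dx ∧ dy

Distribute the wedge, using dx_i ∧ dx_j = -dx_j ∧ dx_i and dx_i ∧ dx_i = 0. For each pair (i, j) with i < j, the coefficient of dx_i ∧ dx_j in alpha ∧ beta is (alpha_i * beta_j - alpha_j * beta_i). Collecting: alpha ∧ beta = (y*(x - y)) dx ∧ dy.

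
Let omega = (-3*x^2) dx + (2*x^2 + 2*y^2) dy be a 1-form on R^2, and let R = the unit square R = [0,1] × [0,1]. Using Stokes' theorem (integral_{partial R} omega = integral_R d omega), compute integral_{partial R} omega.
integral_(partial R) omega = 2

Stokes: integral_partial_R omega = integral_R d omega with d omega = (∂Q/∂x - ∂P/∂y) dx ∧ dy.
  ∂Q/∂x = 4*x
  ∂P/∂y = 0
  integrand = ∂Q/∂x - ∂P/∂y = 4*x.
Integrating over R: integral_0^1 integral_0^1 (4*x) dx dy = 2.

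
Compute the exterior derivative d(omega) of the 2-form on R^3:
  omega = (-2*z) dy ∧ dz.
d(omega) = 0

For a 2-form omega = sum_{i<j} g_{ij} dx_i ∧ dx_j, the exterior derivative is
  d(omega) = sum_{i<j} d(g_{ij}) ∧ dx_i ∧ dx_j = sum_{i<j, k} (∂g_{ij}/∂x_k) dx_k ∧ dx_i ∧ dx_j.
Expand each term, using dx_k ∧ dx_i ∧ dx_j = sgn(permutation) dx_{(a)} ∧ dx_{(b)} ∧ dx_{(c)} with (a < b < c) sorted:

Collecting like 3-forms: d(omega) = 0.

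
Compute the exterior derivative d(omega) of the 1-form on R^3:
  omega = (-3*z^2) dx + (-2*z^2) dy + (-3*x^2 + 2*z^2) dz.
d(omega) = (-6*x + 6*z) dx ∧ dz + (4*z) dy ∧ dz

For a 1-form omega = sum_i f_i dx_i, the exterior derivative is
  d(omega) = sum_{i < j} (∂f_j/∂x_i - ∂f_i/∂x_j) dx_i ∧ dx_j.
  coefficient of dx ∧ dz: ∂f_3/∂x - ∂f_1/∂z = ∂(-3*x^2 + 2*z^2)/∂x - ∂(-3*z^2)/∂z = -6*x + 6*z
  coefficient of dy ∧ dz: ∂f_3/∂y - ∂f_2/∂z = ∂(-3*x^2 + 2*z^2)/∂y - ∂(-2*z^2)/∂z = 4*z
Assembling: d(omega) = (-6*x + 6*z) dx ∧ dz + (4*z) dy ∧ dz.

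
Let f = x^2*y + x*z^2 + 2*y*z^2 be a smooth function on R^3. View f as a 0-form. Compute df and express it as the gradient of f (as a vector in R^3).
df = (2*x*y + z^2) dx + (x^2 + 2*z^2) dy + (2*z*(x + 2*y)) dz; grad f = (2*x*y + z^2, x^2 + 2*z^2, 2*z*(x + 2*y))

For a 0-form f, d f = (∂f/∂x) dx + (∂f/∂y) dy + (∂f/∂z) dz. The components of the vector representation are exactly the entries of grad f in Cartesian coordinates:
  ∂f/∂x = 2*x*y + z^2
  ∂f/∂y = x^2 + 2*z^2
  ∂f/∂z = 2*z*(x + 2*y).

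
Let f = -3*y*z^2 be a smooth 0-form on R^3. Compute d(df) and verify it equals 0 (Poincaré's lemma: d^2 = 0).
d(df) = 0

Step 1: df = sum_i (∂f/∂x_i) dx_i = (0) dx + (-3*z^2) dy + (-6*y*z) dz.
Step 2: Apply d again. Using the 1-form formula, the coefficient of dx ∧ dy in d(df) is ∂^2 f/∂x ∂y - ∂^2 f/∂y ∂x = (0) - (0) = 0 (equality of mixed partials for smooth f).
Similarly for dx ∧ dz and dy ∧ dz — all coefficients vanish. So d(df) = 0.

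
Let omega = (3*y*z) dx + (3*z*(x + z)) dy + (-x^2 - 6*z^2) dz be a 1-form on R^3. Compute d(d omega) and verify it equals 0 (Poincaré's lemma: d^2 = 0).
d(d omega) = 0

Step 1: d omega = sum_{i<j} (∂f_j/∂x_i - ∂f_i/∂x_j) dx_i ∧ dx_j:
  coeff of dx ∧ dy: 0
  coeff of dx ∧ dz: -2*x - 3*y
  coeff of dy ∧ dz: -3*x - 6*z
Step 2: Apply d again to each 2-form coefficient. The only possible 3-form in R^3 is dx ∧ dy ∧ dz, with coefficient
  ∂(coeff of dy∧dz)/∂x - ∂(coeff of dx∧dz)/∂y + ∂(coeff of dx∧dy)/∂z
  = ∂/∂x (-3*x - 6*z) - ∂/∂y (-2*x - 3*y) + ∂/∂z (0).
Each of these terms simplifies to sums of mixed partials that cancel in pairs. The result is 0 (by equality of mixed partials for smooth functions — Schwarz / Clairaut).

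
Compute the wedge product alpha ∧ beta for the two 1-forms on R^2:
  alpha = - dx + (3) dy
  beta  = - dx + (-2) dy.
alpha ∧ beta = (5) dx ∧ dy

Distribute the wedge, using dx_i ∧ dx_j = -dx_j ∧ dx_i and dx_i ∧ dx_i = 0. For each pair (i, j) with i < j, the coefficient of dx_i ∧ dx_j in alpha ∧ beta is (alpha_i * beta_j - alpha_j * beta_i). Collecting: alpha ∧ beta = (5) dx ∧ dy.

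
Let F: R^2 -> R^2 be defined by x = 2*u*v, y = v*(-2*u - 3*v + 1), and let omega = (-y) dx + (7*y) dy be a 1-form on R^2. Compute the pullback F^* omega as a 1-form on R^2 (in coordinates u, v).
F^* omega = (v^2*(32*u + 48*v - 16)) du + (v*(32*u^2 + 132*u*v - 30*u + 126*v^2 - 63*v + 7)) dv

Using F^*(f dg) = (f ∘ F) d(g ∘ F), substitute each coordinate x_i by F_i(u, v) in f_i, and replace dx_i by d F_i = (∂F_i/∂u) du + (∂F_i/∂v) dv.
  For the x component: f_1(F) = v*(2*u + 3*v - 1); d F_1 = (2*v) du + (2*u) dv
  For the y component: f_2(F) = 7*v*(-2*u - 3*v + 1); d F_2 = (-2*v) du + (-2*u - 6*v + 1) dv
Combining and collecting du, dv coefficients:
  coeff of du: v^2*(32*u + 48*v - 16)
  coeff of dv: v*(32*u^2 + 132*u*v - 30*u + 126*v^2 - 63*v + 7)
F^* omega = (v^2*(32*u + 48*v - 16)) du + (v*(32*u^2 + 132*u*v - 30*u + 126*v^2 - 63*v + 7)) dv.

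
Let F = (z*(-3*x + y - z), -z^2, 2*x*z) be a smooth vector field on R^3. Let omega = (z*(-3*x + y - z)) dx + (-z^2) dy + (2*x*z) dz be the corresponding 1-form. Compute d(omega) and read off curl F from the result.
d(omega) = (2*z) dy ∧ dz + (-3*x + y - 4*z) dz ∧ dx + (-z) dx ∧ dy; curl F = (2*z, -3*x + y - 4*z, -z)

d omega = sum_{i<j} (∂f_j/∂x_i - ∂f_i/∂x_j) dx_i ∧ dx_j. Under the identification (dy ∧ dz, dz ∧ dx, dx ∧ dy) ↔ (e_x, e_y, e_z), the coefficients are exactly the components of curl F. Compute:
  ∂R/∂y - ∂Q/∂z = (0) - (-2*z) = 2*z
  ∂P/∂z - ∂R/∂x = (-3*x + y - 2*z) - (2*z) = -3*x + y - 4*z
  ∂Q/∂x - ∂P/∂y = (0) - (z) = -z.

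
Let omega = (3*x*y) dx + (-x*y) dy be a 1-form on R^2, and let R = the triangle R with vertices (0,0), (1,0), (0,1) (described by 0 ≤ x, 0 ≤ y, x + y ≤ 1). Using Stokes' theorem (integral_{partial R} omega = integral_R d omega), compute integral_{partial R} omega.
integral_(partial R) omega = -2/3

Stokes: integral_partial_R omega = integral_R d omega with d omega = (∂Q/∂x - ∂P/∂y) dx ∧ dy.
  ∂Q/∂x = -y
  ∂P/∂y = 3*x
  integrand = ∂Q/∂x - ∂P/∂y = -3*x - y.
Integrating over R: integral_0^1 integral_0^{1-x} (-3*x - y) dy dx = -2/3.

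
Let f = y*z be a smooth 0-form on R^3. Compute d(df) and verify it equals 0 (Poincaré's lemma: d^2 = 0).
d(df) = 0

Step 1: df = sum_i (∂f/∂x_i) dx_i = (0) dx + (z) dy + (y) dz.
Step 2: Apply d again. Using the 1-form formula, the coefficient of dx ∧ dy in d(df) is ∂^2 f/∂x ∂y - ∂^2 f/∂y ∂x = (0) - (0) = 0 (equality of mixed partials for smooth f).
Similarly for dx ∧ dz and dy ∧ dz — all coefficients vanish. So d(df) = 0.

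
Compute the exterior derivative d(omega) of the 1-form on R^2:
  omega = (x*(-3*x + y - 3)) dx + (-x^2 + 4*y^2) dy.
d(omega) = (-3*x) dx ∧ dy

For a 1-form omega = sum_i f_i dx_i, the exterior derivative is
  d(omega) = sum_{i < j} (∂f_j/∂x_i - ∂f_i/∂x_j) dx_i ∧ dx_j.
  coefficient of dx ∧ dy: ∂f_2/∂x - ∂f_1/∂y = ∂(-x^2 + 4*y^2)/∂x - ∂(x*(-3*x + y - 3))/∂y = -3*x
Assembling: d(omega) = (-3*x) dx ∧ dy.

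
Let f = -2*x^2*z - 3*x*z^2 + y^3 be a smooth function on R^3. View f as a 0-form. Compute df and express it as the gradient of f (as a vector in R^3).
df = (z*(-4*x - 3*z)) dx + (3*y^2) dy + (2*x*(-x - 3*z)) dz; grad f = (z*(-4*x - 3*z), 3*y^2, 2*x*(-x - 3*z))

For a 0-form f, d f = (∂f/∂x) dx + (∂f/∂y) dy + (∂f/∂z) dz. The components of the vector representation are exactly the entries of grad f in Cartesian coordinates:
  ∂f/∂x = z*(-4*x - 3*z)
  ∂f/∂y = 3*y^2
  ∂f/∂z = 2*x*(-x - 3*z).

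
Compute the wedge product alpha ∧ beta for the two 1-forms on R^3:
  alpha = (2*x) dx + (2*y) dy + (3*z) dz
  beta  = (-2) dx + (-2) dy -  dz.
alpha ∧ beta = (-4*x + 4*y) dx ∧ dy + (-2*x + 6*z) dx ∧ dz + (-2*y + 6*z) dy ∧ dz

Distribute the wedge, using dx_i ∧ dx_j = -dx_j ∧ dx_i and dx_i ∧ dx_i = 0. For each pair (i, j) with i < j, the coefficient of dx_i ∧ dx_j in alpha ∧ beta is (alpha_i * beta_j - alpha_j * beta_i). Collecting: alpha ∧ beta = (-4*x + 4*y) dx ∧ dy + (-2*x + 6*z) dx ∧ dz + (-2*y + 6*z) dy ∧ dz.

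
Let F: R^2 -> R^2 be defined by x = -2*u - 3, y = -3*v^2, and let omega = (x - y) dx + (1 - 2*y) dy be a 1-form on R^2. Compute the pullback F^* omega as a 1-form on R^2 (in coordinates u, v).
F^* omega = (4*u - 6*v^2 + 6) du + (-36*v^3 - 6*v) dv

Using F^*(f dg) = (f ∘ F) d(g ∘ F), substitute each coordinate x_i by F_i(u, v) in f_i, and replace dx_i by d F_i = (∂F_i/∂u) du + (∂F_i/∂v) dv.
  For the x component: f_1(F) = -2*u + 3*v^2 - 3; d F_1 = (-2) du + (0) dv
  For the y component: f_2(F) = 6*v^2 + 1; d F_2 = (0) du + (-6*v) dv
Combining and collecting du, dv coefficients:
  coeff of du: 4*u - 6*v^2 + 6
  coeff of dv: -36*v^3 - 6*v
F^* omega = (4*u - 6*v^2 + 6) du + (-36*v^3 - 6*v) dv.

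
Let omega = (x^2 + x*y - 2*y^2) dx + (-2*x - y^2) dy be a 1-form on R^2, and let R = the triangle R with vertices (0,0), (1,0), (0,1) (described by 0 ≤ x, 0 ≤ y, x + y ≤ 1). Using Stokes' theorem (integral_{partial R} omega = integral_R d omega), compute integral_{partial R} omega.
integral_(partial R) omega = -1/2

Stokes: integral_partial_R omega = integral_R d omega with d omega = (∂Q/∂x - ∂P/∂y) dx ∧ dy.
  ∂Q/∂x = -2
  ∂P/∂y = x - 4*y
  integrand = ∂Q/∂x - ∂P/∂y = -x + 4*y - 2.
Integrating over R: integral_0^1 integral_0^{1-x} (-x + 4*y - 2) dy dx = -1/2.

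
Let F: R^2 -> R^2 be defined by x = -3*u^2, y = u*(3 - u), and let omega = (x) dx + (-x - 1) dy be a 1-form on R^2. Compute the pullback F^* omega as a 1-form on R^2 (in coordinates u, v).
F^* omega = (12*u^3 + 9*u^2 + 2*u - 3) du

Using F^*(f dg) = (f ∘ F) d(g ∘ F), substitute each coordinate x_i by F_i(u, v) in f_i, and replace dx_i by d F_i = (∂F_i/∂u) du + (∂F_i/∂v) dv.
  For the x component: f_1(F) = -3*u^2; d F_1 = (-6*u) du + (0) dv
  For the y component: f_2(F) = 3*u^2 - 1; d F_2 = (3 - 2*u) du + (0) dv
Combining and collecting du, dv coefficients:
  coeff of du: 12*u^3 + 9*u^2 + 2*u - 3
  coeff of dv: 0
F^* omega = (12*u^3 + 9*u^2 + 2*u - 3) du.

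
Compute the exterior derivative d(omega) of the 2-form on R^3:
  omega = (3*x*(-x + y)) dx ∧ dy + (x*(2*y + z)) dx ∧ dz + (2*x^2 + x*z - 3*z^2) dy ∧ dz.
d(omega) = (2*x + z) dx ∧ dy ∧ dz

For a 2-form omega = sum_{i<j} g_{ij} dx_i ∧ dx_j, the exterior derivative is
  d(omega) = sum_{i<j} d(g_{ij}) ∧ dx_i ∧ dx_j = sum_{i<j, k} (∂g_{ij}/∂x_k) dx_k ∧ dx_i ∧ dx_j.
Expand each term, using dx_k ∧ dx_i ∧ dx_j = sgn(permutation) dx_{(a)} ∧ dx_{(b)} ∧ dx_{(c)} with (a < b < c) sorted:
  d(x*(2*y + z)) includes (∂/∂y)(x*(2*y + z)) dy = (2*x) dy, which multiplied by dx ∧ dz gives (-2*x) dx ∧ dy ∧ dz
  d(2*x^2 + x*z - 3*z^2) includes (∂/∂x)(2*x^2 + x*z - 3*z^2) dx = (4*x + z) dx, which multiplied by dy ∧ dz gives (4*x + z) dx ∧ dy ∧ dz
Collecting like 3-forms: d(omega) = (2*x + z) dx ∧ dy ∧ dz.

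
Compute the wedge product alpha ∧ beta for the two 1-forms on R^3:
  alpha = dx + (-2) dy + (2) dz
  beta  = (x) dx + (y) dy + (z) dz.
alpha ∧ beta = (2*x + y) dx ∧ dy + (-2*x + z) dx ∧ dz + (-2*y - 2*z) dy ∧ dz

Distribute the wedge, using dx_i ∧ dx_j = -dx_j ∧ dx_i and dx_i ∧ dx_i = 0. For each pair (i, j) with i < j, the coefficient of dx_i ∧ dx_j in alpha ∧ beta is (alpha_i * beta_j - alpha_j * beta_i). Collecting: alpha ∧ beta = (2*x + y) dx ∧ dy + (-2*x + z) dx ∧ dz + (-2*y - 2*z) dy ∧ dz.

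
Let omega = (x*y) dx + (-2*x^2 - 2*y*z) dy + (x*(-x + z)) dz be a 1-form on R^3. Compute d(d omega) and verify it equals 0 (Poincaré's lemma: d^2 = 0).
d(d omega) = 0

Step 1: d omega = sum_{i<j} (∂f_j/∂x_i - ∂f_i/∂x_j) dx_i ∧ dx_j:
  coeff of dx ∧ dy: -5*x
  coeff of dx ∧ dz: -2*x + z
  coeff of dy ∧ dz: 2*y
Step 2: Apply d again to each 2-form coefficient. The only possible 3-form in R^3 is dx ∧ dy ∧ dz, with coefficient
  ∂(coeff of dy∧dz)/∂x - ∂(coeff of dx∧dz)/∂y + ∂(coeff of dx∧dy)/∂z
  = ∂/∂x (2*y) - ∂/∂y (-2*x + z) + ∂/∂z (-5*x).
Each of these terms simplifies to sums of mixed partials that cancel in pairs. The result is 0 (by equality of mixed partials for smooth functions — Schwarz / Clairaut).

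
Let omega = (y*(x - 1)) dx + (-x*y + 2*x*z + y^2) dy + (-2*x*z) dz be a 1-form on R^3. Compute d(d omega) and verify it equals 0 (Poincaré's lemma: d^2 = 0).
d(d omega) = 0

Step 1: d omega = sum_{i<j} (∂f_j/∂x_i - ∂f_i/∂x_j) dx_i ∧ dx_j:
  coeff of dx ∧ dy: -x - y + 2*z + 1
  coeff of dx ∧ dz: -2*z
  coeff of dy ∧ dz: -2*x
Step 2: Apply d again to each 2-form coefficient. The only possible 3-form in R^3 is dx ∧ dy ∧ dz, with coefficient
  ∂(coeff of dy∧dz)/∂x - ∂(coeff of dx∧dz)/∂y + ∂(coeff of dx∧dy)/∂z
  = ∂/∂x (-2*x) - ∂/∂y (-2*z) + ∂/∂z (-x - y + 2*z + 1).
Each of these terms simplifies to sums of mixed partials that cancel in pairs. The result is 0 (by equality of mixed partials for smooth functions — Schwarz / Clairaut).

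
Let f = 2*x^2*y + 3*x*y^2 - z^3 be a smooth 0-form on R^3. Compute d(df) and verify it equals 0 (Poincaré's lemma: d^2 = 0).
d(df) = 0

Step 1: df = sum_i (∂f/∂x_i) dx_i = (y*(4*x + 3*y)) dx + (2*x*(x + 3*y)) dy + (-3*z^2) dz.
Step 2: Apply d again. Using the 1-form formula, the coefficient of dx ∧ dy in d(df) is ∂^2 f/∂x ∂y - ∂^2 f/∂y ∂x = (4*x + 6*y) - (4*x + 6*y) = 0 (equality of mixed partials for smooth f).
Similarly for dx ∧ dz and dy ∧ dz — all coefficients vanish. So d(df) = 0.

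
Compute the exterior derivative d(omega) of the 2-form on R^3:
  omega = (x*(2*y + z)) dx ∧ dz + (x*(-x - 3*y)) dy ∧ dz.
d(omega) = (-4*x - 3*y) dx ∧ dy ∧ dz

For a 2-form omega = sum_{i<j} g_{ij} dx_i ∧ dx_j, the exterior derivative is
  d(omega) = sum_{i<j} d(g_{ij}) ∧ dx_i ∧ dx_j = sum_{i<j, k} (∂g_{ij}/∂x_k) dx_k ∧ dx_i ∧ dx_j.
Expand each term, using dx_k ∧ dx_i ∧ dx_j = sgn(permutation) dx_{(a)} ∧ dx_{(b)} ∧ dx_{(c)} with (a < b < c) sorted:
  d(x*(2*y + z)) includes (∂/∂y)(x*(2*y + z)) dy = (2*x) dy, which multiplied by dx ∧ dz gives (-2*x) dx ∧ dy ∧ dz
  d(x*(-x - 3*y)) includes (∂/∂x)(x*(-x - 3*y)) dx = (-2*x - 3*y) dx, which multiplied by dy ∧ dz gives (-2*x - 3*y) dx ∧ dy ∧ dz
Collecting like 3-forms: d(omega) = (-4*x - 3*y) dx ∧ dy ∧ dz.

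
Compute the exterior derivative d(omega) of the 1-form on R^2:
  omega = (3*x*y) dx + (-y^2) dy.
d(omega) = (-3*x) dx ∧ dy

For a 1-form omega = sum_i f_i dx_i, the exterior derivative is
  d(omega) = sum_{i < j} (∂f_j/∂x_i - ∂f_i/∂x_j) dx_i ∧ dx_j.
  coefficient of dx ∧ dy: ∂f_2/∂x - ∂f_1/∂y = ∂(-y^2)/∂x - ∂(3*x*y)/∂y = -3*x
Assembling: d(omega) = (-3*x) dx ∧ dy.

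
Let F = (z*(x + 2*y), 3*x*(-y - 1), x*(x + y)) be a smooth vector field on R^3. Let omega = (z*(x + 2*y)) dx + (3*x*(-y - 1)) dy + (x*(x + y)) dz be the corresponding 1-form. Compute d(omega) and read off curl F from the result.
d(omega) = (x) dy ∧ dz + (-x + y) dz ∧ dx + (-3*y - 2*z - 3) dx ∧ dy; curl F = (x, -x + y, -3*y - 2*z - 3)

d omega = sum_{i<j} (∂f_j/∂x_i - ∂f_i/∂x_j) dx_i ∧ dx_j. Under the identification (dy ∧ dz, dz ∧ dx, dx ∧ dy) ↔ (e_x, e_y, e_z), the coefficients are exactly the components of curl F. Compute:
  ∂R/∂y - ∂Q/∂z = (x) - (0) = x
  ∂P/∂z - ∂R/∂x = (x + 2*y) - (2*x + y) = -x + y
  ∂Q/∂x - ∂P/∂y = (-3*y - 3) - (2*z) = -3*y - 2*z - 3.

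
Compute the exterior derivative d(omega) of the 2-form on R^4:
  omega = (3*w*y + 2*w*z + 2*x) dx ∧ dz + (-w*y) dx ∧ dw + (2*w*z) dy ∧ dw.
d(omega) = (-3*w) dx ∧ dy ∧ dz + (3*y + 2*z) dx ∧ dz ∧ dw + (w) dx ∧ dy ∧ dw + (-2*w) dy ∧ dz ∧ dw

For a 2-form omega = sum_{i<j} g_{ij} dx_i ∧ dx_j, the exterior derivative is
  d(omega) = sum_{i<j} d(g_{ij}) ∧ dx_i ∧ dx_j = sum_{i<j, k} (∂g_{ij}/∂x_k) dx_k ∧ dx_i ∧ dx_j.
Expand each term, using dx_k ∧ dx_i ∧ dx_j = sgn(permutation) dx_{(a)} ∧ dx_{(b)} ∧ dx_{(c)} with (a < b < c) sorted:
  d(3*w*y + 2*w*z + 2*x) includes (∂/∂y)(3*w*y + 2*w*z + 2*x) dy = (3*w) dy, which multiplied by dx ∧ dz gives (-3*w) dx ∧ dy ∧ dz
  d(3*w*y + 2*w*z + 2*x) includes (∂/∂w)(3*w*y + 2*w*z + 2*x) dw = (3*y + 2*z) dw, which multiplied by dx ∧ dz gives (3*y + 2*z) dx ∧ dz ∧ dw
  d(-w*y) includes (∂/∂y)(-w*y) dy = (-w) dy, which multiplied by dx ∧ dw gives (w) dx ∧ dy ∧ dw
  d(2*w*z) includes (∂/∂z)(2*w*z) dz = (2*w) dz, which multiplied by dy ∧ dw gives (-2*w) dy ∧ dz ∧ dw
Collecting like 3-forms: d(omega) = (-3*w) dx ∧ dy ∧ dz + (3*y + 2*z) dx ∧ dz ∧ dw + (w) dx ∧ dy ∧ dw + (-2*w) dy ∧ dz ∧ dw.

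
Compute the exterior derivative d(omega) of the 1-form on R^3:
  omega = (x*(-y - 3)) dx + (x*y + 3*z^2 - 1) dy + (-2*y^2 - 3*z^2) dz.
d(omega) = (x + y) dx ∧ dy + (-4*y - 6*z) dy ∧ dz

For a 1-form omega = sum_i f_i dx_i, the exterior derivative is
  d(omega) = sum_{i < j} (∂f_j/∂x_i - ∂f_i/∂x_j) dx_i ∧ dx_j.
  coefficient of dx ∧ dy: ∂f_2/∂x - ∂f_1/∂y = ∂(x*y + 3*z^2 - 1)/∂x - ∂(x*(-y - 3))/∂y = x + y
  coefficient of dy ∧ dz: ∂f_3/∂y - ∂f_2/∂z = ∂(-2*y^2 - 3*z^2)/∂y - ∂(x*y + 3*z^2 - 1)/∂z = -4*y - 6*z
Assembling: d(omega) = (x + y) dx ∧ dy + (-4*y - 6*z) dy ∧ dz.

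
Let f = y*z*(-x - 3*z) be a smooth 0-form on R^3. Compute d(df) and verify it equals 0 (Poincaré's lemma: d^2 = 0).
d(df) = 0

Step 1: df = sum_i (∂f/∂x_i) dx_i = (-y*z) dx + (z*(-x - 3*z)) dy + (y*(-x - 6*z)) dz.
Step 2: Apply d again. Using the 1-form formula, the coefficient of dx ∧ dy in d(df) is ∂^2 f/∂x ∂y - ∂^2 f/∂y ∂x = (-z) - (-z) = 0 (equality of mixed partials for smooth f).
Similarly for dx ∧ dz and dy ∧ dz — all coefficients vanish. So d(df) = 0.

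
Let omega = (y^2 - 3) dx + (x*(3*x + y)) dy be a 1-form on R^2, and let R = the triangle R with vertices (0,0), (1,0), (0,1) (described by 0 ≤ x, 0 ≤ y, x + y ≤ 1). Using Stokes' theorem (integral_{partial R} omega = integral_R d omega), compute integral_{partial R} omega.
integral_(partial R) omega = 5/6

Stokes: integral_partial_R omega = integral_R d omega with d omega = (∂Q/∂x - ∂P/∂y) dx ∧ dy.
  ∂Q/∂x = 6*x + y
  ∂P/∂y = 2*y
  integrand = ∂Q/∂x - ∂P/∂y = 6*x - y.
Integrating over R: integral_0^1 integral_0^{1-x} (6*x - y) dy dx = 5/6.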